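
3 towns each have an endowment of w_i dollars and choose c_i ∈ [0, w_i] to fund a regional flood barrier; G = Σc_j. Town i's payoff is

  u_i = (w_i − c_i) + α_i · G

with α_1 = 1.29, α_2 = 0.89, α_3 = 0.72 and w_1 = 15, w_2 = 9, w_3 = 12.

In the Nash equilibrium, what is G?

15

∂u_i/∂c_i = α_i − 1, so town i contributes w_i if α_i > 1, else 0.
α_i > 1 for i ∈ {1}; NE contributions (15, 0, 0), G = 15.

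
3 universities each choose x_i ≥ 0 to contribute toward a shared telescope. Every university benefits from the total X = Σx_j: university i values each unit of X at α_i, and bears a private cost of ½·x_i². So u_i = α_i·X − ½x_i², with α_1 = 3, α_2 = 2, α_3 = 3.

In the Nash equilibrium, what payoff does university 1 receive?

University i's FOC: ∂u_i/∂x_i = α_i − x_i = 0, so x_i* = α_i.
NE contributions = (3, 2, 3); X = 8.
u_1 = α_1·X − ½·(x_1)² = 3·8 − ½·3² = 19.5.

19.5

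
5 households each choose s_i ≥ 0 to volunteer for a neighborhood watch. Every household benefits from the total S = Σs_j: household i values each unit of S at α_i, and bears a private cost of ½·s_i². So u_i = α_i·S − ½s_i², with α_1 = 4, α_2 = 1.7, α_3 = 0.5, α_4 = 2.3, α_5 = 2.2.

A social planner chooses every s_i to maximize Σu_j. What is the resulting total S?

Planner FOC: ∂(Σu_j)/∂s_i = (Σα_j) − s_i = 0, so s_i^SO = Σα_j = 10.7 for every i; S^SO = 53.5.

53.5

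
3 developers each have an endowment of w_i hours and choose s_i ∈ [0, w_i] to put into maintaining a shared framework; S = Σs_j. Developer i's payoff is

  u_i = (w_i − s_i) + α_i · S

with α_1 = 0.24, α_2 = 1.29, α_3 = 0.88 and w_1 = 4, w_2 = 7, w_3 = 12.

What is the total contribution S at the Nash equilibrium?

7

∂u_i/∂s_i = α_i − 1, so developer i contributes w_i if α_i > 1, else 0.
α_i > 1 for i ∈ {2}; NE contributions (0, 7, 0), S = 7.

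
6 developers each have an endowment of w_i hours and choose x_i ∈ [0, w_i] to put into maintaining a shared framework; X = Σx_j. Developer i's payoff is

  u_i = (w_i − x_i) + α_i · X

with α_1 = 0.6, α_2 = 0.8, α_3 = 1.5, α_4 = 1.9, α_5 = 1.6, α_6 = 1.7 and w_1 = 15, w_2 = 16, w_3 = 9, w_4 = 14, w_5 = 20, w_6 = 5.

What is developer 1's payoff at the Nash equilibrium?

∂u_i/∂x_i = α_i − 1, so developer i contributes w_i if α_i > 1, else 0.
α_i > 1 for i ∈ {3, 4, 5, 6}; NE contributions (0, 0, 9, 14, 20, 5), X = 48.
u_1 = (15 − 0) + 0.6·48 = 43.8.

43.8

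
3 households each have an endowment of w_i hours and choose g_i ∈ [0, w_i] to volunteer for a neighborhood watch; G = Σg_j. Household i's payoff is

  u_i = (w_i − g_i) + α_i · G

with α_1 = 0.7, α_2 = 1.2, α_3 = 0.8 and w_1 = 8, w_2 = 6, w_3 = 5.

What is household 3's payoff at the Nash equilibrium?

9.8

∂u_i/∂g_i = α_i − 1, so household i contributes w_i if α_i > 1, else 0.
α_i > 1 for i ∈ {2}; NE contributions (0, 6, 0), G = 6.
u_3 = (5 − 0) + 0.8·6 = 9.8.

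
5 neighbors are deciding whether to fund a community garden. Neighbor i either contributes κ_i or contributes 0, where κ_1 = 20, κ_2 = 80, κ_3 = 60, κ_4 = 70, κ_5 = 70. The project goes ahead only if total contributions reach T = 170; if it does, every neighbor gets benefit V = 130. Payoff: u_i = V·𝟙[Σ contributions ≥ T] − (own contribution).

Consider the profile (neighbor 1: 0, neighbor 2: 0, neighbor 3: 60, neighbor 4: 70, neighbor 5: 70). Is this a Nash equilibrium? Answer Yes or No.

Yes

Total = 200 ≥ 170: provided.
Neighbor 1 (pledges 0, payoff 130): pledging 20 → total 220, payoff 110. No gain.
Neighbor 2 (pledges 0, payoff 130): pledging 80 → total 280, payoff 50. No gain.
Neighbor 3 (pledges 60, payoff 70): dropping to 0 → total 140, payoff 0. No gain.
Neighbor 4 (pledges 70, payoff 60): dropping to 0 → total 130, payoff 0. No gain.
Neighbor 5 (pledges 70, payoff 60): dropping to 0 → total 130, payoff 0. No gain.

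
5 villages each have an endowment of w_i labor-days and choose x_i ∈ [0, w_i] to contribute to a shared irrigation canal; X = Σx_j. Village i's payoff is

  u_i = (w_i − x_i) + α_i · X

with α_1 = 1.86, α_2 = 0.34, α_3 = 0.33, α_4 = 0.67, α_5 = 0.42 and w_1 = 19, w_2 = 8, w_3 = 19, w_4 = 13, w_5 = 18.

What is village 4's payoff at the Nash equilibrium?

∂u_i/∂x_i = α_i − 1, so village i contributes w_i if α_i > 1, else 0.
α_i > 1 for i ∈ {1}; NE contributions (19, 0, 0, 0, 0), X = 19.
u_4 = (13 − 0) + 0.67·19 = 25.73.

25.73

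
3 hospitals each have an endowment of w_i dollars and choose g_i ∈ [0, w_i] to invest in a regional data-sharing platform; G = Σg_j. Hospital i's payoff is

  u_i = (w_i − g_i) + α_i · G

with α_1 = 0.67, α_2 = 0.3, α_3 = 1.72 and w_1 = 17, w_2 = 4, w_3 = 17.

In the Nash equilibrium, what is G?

∂u_i/∂g_i = α_i − 1, so hospital i contributes w_i if α_i > 1, else 0.
α_i > 1 for i ∈ {3}; NE contributions (0, 0, 17), G = 17.

17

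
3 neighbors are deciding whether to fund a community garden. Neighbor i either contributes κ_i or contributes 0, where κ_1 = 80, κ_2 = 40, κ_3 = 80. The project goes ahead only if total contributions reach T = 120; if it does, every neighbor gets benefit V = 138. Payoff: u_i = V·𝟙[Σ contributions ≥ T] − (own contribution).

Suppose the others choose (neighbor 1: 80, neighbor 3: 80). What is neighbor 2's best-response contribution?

Others' total = 160 ≥ 120; contributing adds cost 40 for no extra benefit.
Best response: 0.

0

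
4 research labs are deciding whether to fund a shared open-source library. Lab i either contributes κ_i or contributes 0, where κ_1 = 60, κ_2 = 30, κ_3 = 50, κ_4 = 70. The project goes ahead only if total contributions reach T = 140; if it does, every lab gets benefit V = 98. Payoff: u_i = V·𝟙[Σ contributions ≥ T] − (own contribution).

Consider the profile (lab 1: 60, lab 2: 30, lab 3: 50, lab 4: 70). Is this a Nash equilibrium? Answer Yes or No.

No

Total = 210 ≥ 140: provided.
Lab 1 (pledges 60, payoff 38): dropping to 0 → total 150, payoff 98. Profitable deviation.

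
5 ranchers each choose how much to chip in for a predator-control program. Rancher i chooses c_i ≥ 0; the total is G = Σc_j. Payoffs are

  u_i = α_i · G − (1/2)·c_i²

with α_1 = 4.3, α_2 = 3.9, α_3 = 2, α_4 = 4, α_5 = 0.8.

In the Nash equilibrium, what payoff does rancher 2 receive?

50.895

Rancher i's FOC: ∂u_i/∂c_i = α_i − c_i = 0, so c_i* = α_i.
NE contributions = (4.3, 3.9, 2, 4, 0.8); G = 15.
u_2 = α_2·G − ½·(c_2)² = 3.9·15 − ½·3.9² = 50.895.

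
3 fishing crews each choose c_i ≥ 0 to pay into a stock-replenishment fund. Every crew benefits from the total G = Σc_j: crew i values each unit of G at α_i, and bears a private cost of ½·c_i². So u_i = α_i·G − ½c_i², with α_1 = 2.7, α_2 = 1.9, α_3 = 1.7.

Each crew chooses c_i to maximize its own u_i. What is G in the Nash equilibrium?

6.3

Crew i's FOC: ∂u_i/∂c_i = α_i − c_i = 0, so c_i* = α_i.
NE contributions = (2.7, 1.9, 1.7); G = 6.3.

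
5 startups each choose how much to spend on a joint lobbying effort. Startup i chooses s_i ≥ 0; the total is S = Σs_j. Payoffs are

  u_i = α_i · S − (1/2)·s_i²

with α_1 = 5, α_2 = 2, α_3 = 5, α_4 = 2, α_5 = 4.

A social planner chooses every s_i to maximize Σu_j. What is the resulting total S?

90

Planner FOC: ∂(Σu_j)/∂s_i = (Σα_j) − s_i = 0, so s_i^SO = Σα_j = 18 for every i; S^SO = 90.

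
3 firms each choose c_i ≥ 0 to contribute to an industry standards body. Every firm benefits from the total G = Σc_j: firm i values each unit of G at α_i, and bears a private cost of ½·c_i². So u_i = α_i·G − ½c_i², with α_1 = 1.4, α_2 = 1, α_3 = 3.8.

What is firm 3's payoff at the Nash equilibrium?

Firm i's FOC: ∂u_i/∂c_i = α_i − c_i = 0, so c_i* = α_i.
NE contributions = (1.4, 1, 3.8); G = 6.2.
u_3 = α_3·G − ½·(c_3)² = 3.8·6.2 − ½·3.8² = 16.34.

16.34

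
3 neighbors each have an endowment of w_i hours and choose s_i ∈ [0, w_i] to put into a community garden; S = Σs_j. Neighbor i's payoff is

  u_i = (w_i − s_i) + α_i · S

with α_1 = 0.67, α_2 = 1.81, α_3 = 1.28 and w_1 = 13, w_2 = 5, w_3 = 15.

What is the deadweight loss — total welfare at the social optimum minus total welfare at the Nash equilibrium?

35.88

∂u_i/∂s_i = α_i − 1, so neighbor i contributes w_i if α_i > 1, else 0.
α_i > 1 for i ∈ {2, 3}; NE contributions (0, 5, 15), S = 20.
W^NE = Σw_i − S^NE + (Σα_i)·S^NE = 33 + 2.76·20 = 88.2.
Planner: ∂(Σu_j)/∂s_i = Σα_j − 1 = 2.76 > 0, so everyone contributes w_i; S^SO = 33, W^SO = 33 + 2.76·33 = 124.08.
Deadweight loss = 35.88.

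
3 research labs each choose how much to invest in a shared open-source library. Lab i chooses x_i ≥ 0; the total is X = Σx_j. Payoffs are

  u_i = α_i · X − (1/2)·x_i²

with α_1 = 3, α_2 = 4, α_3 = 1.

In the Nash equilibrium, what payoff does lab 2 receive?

24

Lab i's FOC: ∂u_i/∂x_i = α_i − x_i = 0, so x_i* = α_i.
NE contributions = (3, 4, 1); X = 8.
u_2 = α_2·X − ½·(x_2)² = 4·8 − ½·4² = 24.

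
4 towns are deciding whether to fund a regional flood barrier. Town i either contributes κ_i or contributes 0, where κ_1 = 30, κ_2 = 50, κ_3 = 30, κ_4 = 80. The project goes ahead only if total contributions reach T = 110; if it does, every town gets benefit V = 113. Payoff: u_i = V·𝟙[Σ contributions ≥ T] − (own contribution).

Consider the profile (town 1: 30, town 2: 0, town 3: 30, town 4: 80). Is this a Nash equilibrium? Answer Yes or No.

No

Total = 140 ≥ 110: provided.
Town 1 (pledges 30, payoff 83): dropping to 0 → total 110, payoff 113. Profitable deviation.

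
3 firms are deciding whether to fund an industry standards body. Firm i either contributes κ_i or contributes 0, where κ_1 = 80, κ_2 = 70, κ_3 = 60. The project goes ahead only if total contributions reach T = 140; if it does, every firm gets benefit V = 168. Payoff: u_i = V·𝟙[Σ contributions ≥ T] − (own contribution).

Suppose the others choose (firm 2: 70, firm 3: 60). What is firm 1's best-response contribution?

80

Others' total = 130. Contributing 80 brings total to 210 ≥ 140: gain V − κ_1 = 88.
Best response: 80.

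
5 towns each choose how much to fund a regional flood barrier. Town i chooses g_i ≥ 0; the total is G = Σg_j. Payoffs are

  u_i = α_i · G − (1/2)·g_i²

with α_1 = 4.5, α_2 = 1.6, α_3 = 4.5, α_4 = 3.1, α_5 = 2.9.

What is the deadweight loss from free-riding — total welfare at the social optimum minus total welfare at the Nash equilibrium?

443.88

Town i's FOC: ∂u_i/∂g_i = α_i − g_i = 0, so g_i* = α_i.
NE contributions = (4.5, 1.6, 4.5, 3.1, 2.9); G = 16.6.
W^NE = (Σα)·G − ½Σα_i² = 16.6² − ½·61.08 = 245.02.
Planner sets g_i = Σα_j = 16.6 for every i, so G^SO = 5·16.6 = 83.
W^SO = (Σα)·G^SO − ½·5·(Σα)² = (5/2)·16.6² = 688.9.
Deadweight loss = W^SO − W^NE = 443.88.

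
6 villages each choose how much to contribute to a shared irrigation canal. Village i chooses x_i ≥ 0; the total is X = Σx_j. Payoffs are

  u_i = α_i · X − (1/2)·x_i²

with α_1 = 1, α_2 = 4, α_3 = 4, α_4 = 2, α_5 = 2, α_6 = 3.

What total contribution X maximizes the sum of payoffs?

Planner FOC: ∂(Σu_j)/∂x_i = (Σα_j) − x_i = 0, so x_i^SO = Σα_j = 16 for every i; X^SO = 96.

96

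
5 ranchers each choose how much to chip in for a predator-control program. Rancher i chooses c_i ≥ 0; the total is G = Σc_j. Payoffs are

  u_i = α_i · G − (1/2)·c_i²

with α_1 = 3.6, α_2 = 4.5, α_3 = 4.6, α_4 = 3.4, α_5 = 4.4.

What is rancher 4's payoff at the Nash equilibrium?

63.92

Rancher i's FOC: ∂u_i/∂c_i = α_i − c_i = 0, so c_i* = α_i.
NE contributions = (3.6, 4.5, 4.6, 3.4, 4.4); G = 20.5.
u_4 = α_4·G − ½·(c_4)² = 3.4·20.5 − ½·3.4² = 63.92.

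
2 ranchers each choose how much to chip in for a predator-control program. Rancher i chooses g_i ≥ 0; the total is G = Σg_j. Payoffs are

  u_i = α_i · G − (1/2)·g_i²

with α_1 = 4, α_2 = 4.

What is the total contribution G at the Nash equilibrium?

8

Rancher i's FOC: ∂u_i/∂g_i = α_i − g_i = 0, so g_i* = α_i.
NE contributions = (4, 4); G = 8.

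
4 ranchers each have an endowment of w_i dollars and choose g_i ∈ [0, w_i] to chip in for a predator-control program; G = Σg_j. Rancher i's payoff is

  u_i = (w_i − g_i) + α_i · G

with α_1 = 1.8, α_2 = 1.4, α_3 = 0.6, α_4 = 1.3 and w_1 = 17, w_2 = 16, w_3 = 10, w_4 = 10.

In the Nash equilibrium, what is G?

∂u_i/∂g_i = α_i − 1, so rancher i contributes w_i if α_i > 1, else 0.
α_i > 1 for i ∈ {1, 2, 4}; NE contributions (17, 16, 0, 10), G = 43.

43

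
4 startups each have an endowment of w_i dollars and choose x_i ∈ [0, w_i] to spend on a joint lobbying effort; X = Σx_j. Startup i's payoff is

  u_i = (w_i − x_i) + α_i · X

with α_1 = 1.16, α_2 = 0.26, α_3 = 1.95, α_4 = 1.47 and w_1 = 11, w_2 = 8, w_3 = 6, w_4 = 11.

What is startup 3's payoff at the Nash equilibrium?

54.6

∂u_i/∂x_i = α_i − 1, so startup i contributes w_i if α_i > 1, else 0.
α_i > 1 for i ∈ {1, 3, 4}; NE contributions (11, 0, 6, 11), X = 28.
u_3 = (6 − 6) + 1.95·28 = 54.6.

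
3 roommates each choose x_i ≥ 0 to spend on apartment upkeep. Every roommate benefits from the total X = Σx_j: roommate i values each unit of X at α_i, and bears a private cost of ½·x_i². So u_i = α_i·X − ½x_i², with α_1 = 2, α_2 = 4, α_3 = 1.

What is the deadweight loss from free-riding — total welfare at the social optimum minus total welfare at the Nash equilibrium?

35

Roommate i's FOC: ∂u_i/∂x_i = α_i − x_i = 0, so x_i* = α_i.
NE contributions = (2, 4, 1); X = 7.
W^NE = (Σα)·X − ½Σα_i² = 7² − ½·21 = 38.5.
Planner sets x_i = Σα_j = 7 for every i, so X^SO = 3·7 = 21.
W^SO = (Σα)·X^SO − ½·3·(Σα)² = (3/2)·7² = 73.5.
Deadweight loss = W^SO − W^NE = 35.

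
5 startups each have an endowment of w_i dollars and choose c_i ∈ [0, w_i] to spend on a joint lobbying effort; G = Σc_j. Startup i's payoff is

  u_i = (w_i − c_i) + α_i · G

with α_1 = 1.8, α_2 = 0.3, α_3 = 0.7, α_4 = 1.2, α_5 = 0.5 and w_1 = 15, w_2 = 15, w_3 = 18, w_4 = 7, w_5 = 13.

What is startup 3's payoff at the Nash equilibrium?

33.4

∂u_i/∂c_i = α_i − 1, so startup i contributes w_i if α_i > 1, else 0.
α_i > 1 for i ∈ {1, 4}; NE contributions (15, 0, 0, 7, 0), G = 22.
u_3 = (18 − 0) + 0.7·22 = 33.4.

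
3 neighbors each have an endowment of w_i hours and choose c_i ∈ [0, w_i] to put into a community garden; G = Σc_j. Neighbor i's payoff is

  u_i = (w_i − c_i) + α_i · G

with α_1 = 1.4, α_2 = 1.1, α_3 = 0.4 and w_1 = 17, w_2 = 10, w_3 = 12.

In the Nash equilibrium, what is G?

∂u_i/∂c_i = α_i − 1, so neighbor i contributes w_i if α_i > 1, else 0.
α_i > 1 for i ∈ {1, 2}; NE contributions (17, 10, 0), G = 27.

27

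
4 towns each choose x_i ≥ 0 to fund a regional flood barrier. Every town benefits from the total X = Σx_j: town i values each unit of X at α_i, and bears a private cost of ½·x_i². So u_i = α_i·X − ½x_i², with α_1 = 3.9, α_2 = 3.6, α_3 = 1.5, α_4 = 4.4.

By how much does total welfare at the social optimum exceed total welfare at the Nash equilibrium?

Town i's FOC: ∂u_i/∂x_i = α_i − x_i = 0, so x_i* = α_i.
NE contributions = (3.9, 3.6, 1.5, 4.4); X = 13.4.
W^NE = (Σα)·X − ½Σα_i² = 13.4² − ½·49.78 = 154.67.
Planner sets x_i = Σα_j = 13.4 for every i, so X^SO = 4·13.4 = 53.6.
W^SO = (Σα)·X^SO − ½·4·(Σα)² = (4/2)·13.4² = 359.12.
Deadweight loss = W^SO − W^NE = 204.45.

204.45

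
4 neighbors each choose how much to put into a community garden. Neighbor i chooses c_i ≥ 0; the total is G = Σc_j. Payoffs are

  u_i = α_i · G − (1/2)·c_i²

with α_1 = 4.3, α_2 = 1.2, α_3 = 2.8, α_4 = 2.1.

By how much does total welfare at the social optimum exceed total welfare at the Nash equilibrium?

124.25

Neighbor i's FOC: ∂u_i/∂c_i = α_i − c_i = 0, so c_i* = α_i.
NE contributions = (4.3, 1.2, 2.8, 2.1); G = 10.4.
W^NE = (Σα)·G − ½Σα_i² = 10.4² − ½·32.18 = 92.07.
Planner sets c_i = Σα_j = 10.4 for every i, so G^SO = 4·10.4 = 41.6.
W^SO = (Σα)·G^SO − ½·4·(Σα)² = (4/2)·10.4² = 216.32.
Deadweight loss = W^SO − W^NE = 124.25.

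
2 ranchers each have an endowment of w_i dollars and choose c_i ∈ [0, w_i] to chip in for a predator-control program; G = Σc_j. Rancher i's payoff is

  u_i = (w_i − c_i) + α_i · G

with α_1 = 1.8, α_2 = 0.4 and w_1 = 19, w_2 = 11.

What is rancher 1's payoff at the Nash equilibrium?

∂u_i/∂c_i = α_i − 1, so rancher i contributes w_i if α_i > 1, else 0.
α_i > 1 for i ∈ {1}; NE contributions (19, 0), G = 19.
u_1 = (19 − 19) + 1.8·19 = 34.2.

34.2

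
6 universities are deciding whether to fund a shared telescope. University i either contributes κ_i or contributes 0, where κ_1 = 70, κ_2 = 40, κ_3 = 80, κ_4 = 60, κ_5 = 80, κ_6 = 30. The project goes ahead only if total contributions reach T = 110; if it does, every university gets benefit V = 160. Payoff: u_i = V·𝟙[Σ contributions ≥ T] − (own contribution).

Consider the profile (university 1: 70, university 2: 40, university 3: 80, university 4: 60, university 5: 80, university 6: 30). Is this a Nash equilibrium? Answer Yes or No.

No

Total = 360 ≥ 110: provided.
University 1 (pledges 70, payoff 90): dropping to 0 → total 290, payoff 160. Profitable deviation.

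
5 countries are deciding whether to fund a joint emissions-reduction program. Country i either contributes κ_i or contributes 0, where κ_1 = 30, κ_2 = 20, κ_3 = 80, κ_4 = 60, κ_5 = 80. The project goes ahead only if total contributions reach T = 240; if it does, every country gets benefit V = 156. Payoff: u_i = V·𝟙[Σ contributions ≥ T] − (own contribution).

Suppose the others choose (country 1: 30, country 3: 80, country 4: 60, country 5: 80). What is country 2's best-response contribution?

0

Others' total = 250 ≥ 240; contributing adds cost 20 for no extra benefit.
Best response: 0.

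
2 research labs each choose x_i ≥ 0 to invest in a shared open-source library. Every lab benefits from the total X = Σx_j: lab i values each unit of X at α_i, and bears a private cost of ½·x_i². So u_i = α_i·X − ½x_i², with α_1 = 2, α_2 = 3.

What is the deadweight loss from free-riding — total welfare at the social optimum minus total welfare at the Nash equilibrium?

6.5

Lab i's FOC: ∂u_i/∂x_i = α_i − x_i = 0, so x_i* = α_i.
NE contributions = (2, 3); X = 5.
W^NE = (Σα)·X − ½Σα_i² = 5² − ½·13 = 18.5.
Planner sets x_i = Σα_j = 5 for every i, so X^SO = 2·5 = 10.
W^SO = (Σα)·X^SO − ½·2·(Σα)² = (2/2)·5² = 25.
Deadweight loss = W^SO − W^NE = 6.5.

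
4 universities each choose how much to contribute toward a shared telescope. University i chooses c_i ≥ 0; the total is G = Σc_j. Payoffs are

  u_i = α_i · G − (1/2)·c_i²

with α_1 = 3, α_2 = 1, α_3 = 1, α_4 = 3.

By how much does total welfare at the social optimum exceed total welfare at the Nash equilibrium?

74

University i's FOC: ∂u_i/∂c_i = α_i − c_i = 0, so c_i* = α_i.
NE contributions = (3, 1, 1, 3); G = 8.
W^NE = (Σα)·G − ½Σα_i² = 8² − ½·20 = 54.
Planner sets c_i = Σα_j = 8 for every i, so G^SO = 4·8 = 32.
W^SO = (Σα)·G^SO − ½·4·(Σα)² = (4/2)·8² = 128.
Deadweight loss = W^SO − W^NE = 74.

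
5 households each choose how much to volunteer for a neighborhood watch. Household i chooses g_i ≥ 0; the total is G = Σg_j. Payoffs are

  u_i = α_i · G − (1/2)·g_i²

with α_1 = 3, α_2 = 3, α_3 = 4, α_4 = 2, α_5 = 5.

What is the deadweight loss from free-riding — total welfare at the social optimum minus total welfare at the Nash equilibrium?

465

Household i's FOC: ∂u_i/∂g_i = α_i − g_i = 0, so g_i* = α_i.
NE contributions = (3, 3, 4, 2, 5); G = 17.
W^NE = (Σα)·G − ½Σα_i² = 17² − ½·63 = 257.5.
Planner sets g_i = Σα_j = 17 for every i, so G^SO = 5·17 = 85.
W^SO = (Σα)·G^SO − ½·5·(Σα)² = (5/2)·17² = 722.5.
Deadweight loss = W^SO − W^NE = 465.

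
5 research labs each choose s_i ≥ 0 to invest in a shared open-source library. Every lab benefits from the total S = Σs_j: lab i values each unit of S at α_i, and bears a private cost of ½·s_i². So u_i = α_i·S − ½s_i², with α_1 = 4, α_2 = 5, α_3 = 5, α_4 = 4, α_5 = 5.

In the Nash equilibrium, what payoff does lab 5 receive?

Lab i's FOC: ∂u_i/∂s_i = α_i − s_i = 0, so s_i* = α_i.
NE contributions = (4, 5, 5, 4, 5); S = 23.
u_5 = α_5·S − ½·(s_5)² = 5·23 − ½·5² = 102.5.

102.5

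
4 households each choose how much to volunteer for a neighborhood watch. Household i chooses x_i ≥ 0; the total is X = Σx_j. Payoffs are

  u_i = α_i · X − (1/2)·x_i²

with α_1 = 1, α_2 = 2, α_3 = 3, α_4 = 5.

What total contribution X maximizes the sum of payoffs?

Planner FOC: ∂(Σu_j)/∂x_i = (Σα_j) − x_i = 0, so x_i^SO = Σα_j = 11 for every i; X^SO = 44.

44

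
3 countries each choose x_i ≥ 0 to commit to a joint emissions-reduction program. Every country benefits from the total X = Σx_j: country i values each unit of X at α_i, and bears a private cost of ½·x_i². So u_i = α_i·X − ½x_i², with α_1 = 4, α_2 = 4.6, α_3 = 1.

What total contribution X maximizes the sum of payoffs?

28.8

Planner FOC: ∂(Σu_j)/∂x_i = (Σα_j) − x_i = 0, so x_i^SO = Σα_j = 9.6 for every i; X^SO = 28.8.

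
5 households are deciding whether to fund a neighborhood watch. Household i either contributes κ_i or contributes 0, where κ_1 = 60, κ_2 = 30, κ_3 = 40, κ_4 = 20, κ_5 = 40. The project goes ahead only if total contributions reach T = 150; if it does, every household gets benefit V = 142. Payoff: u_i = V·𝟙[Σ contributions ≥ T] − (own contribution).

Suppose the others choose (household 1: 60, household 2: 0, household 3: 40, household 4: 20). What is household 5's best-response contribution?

Others' total = 120. Contributing 40 brings total to 160 ≥ 150: gain V − κ_5 = 102.
Best response: 40.

40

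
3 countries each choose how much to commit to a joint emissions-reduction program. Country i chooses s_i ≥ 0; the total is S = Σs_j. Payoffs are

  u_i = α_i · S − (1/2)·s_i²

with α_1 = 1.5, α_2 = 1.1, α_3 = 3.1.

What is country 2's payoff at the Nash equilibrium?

Country i's FOC: ∂u_i/∂s_i = α_i − s_i = 0, so s_i* = α_i.
NE contributions = (1.5, 1.1, 3.1); S = 5.7.
u_2 = α_2·S − ½·(s_2)² = 1.1·5.7 − ½·1.1² = 5.665.

5.665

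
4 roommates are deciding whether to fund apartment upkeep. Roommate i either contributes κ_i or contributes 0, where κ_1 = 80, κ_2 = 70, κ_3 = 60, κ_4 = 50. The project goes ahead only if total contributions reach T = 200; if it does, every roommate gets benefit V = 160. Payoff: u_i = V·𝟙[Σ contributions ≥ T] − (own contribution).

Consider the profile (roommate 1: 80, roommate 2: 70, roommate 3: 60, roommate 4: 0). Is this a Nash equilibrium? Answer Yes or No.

Yes

Total = 210 ≥ 200: provided.
Roommate 1 (pledges 80, payoff 80): dropping to 0 → total 130, payoff 0. No gain.
Roommate 2 (pledges 70, payoff 90): dropping to 0 → total 140, payoff 0. No gain.
Roommate 3 (pledges 60, payoff 100): dropping to 0 → total 150, payoff 0. No gain.
Roommate 4 (pledges 0, payoff 160): pledging 50 → total 260, payoff 110. No gain.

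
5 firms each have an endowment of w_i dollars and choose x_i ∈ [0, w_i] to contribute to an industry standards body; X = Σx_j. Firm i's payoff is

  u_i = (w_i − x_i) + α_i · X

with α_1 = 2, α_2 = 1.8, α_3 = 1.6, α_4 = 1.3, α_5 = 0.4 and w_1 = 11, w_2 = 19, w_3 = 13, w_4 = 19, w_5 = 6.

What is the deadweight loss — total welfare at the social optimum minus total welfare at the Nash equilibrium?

∂u_i/∂x_i = α_i − 1, so firm i contributes w_i if α_i > 1, else 0.
α_i > 1 for i ∈ {1, 2, 3, 4}; NE contributions (11, 19, 13, 19, 0), X = 62.
W^NE = Σw_i − X^NE + (Σα_i)·X^NE = 68 + 6.1·62 = 446.2.
Planner: ∂(Σu_j)/∂x_i = Σα_j − 1 = 6.1 > 0, so everyone contributes w_i; X^SO = 68, W^SO = 68 + 6.1·68 = 482.8.
Deadweight loss = 36.6.

36.6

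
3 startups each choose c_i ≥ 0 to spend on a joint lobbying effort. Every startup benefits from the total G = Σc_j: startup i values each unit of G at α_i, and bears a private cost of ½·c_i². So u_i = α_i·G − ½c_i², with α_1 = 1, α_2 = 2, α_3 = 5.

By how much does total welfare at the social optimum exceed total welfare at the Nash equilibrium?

Startup i's FOC: ∂u_i/∂c_i = α_i − c_i = 0, so c_i* = α_i.
NE contributions = (1, 2, 5); G = 8.
W^NE = (Σα)·G − ½Σα_i² = 8² − ½·30 = 49.
Planner sets c_i = Σα_j = 8 for every i, so G^SO = 3·8 = 24.
W^SO = (Σα)·G^SO − ½·3·(Σα)² = (3/2)·8² = 96.
Deadweight loss = W^SO − W^NE = 47.

47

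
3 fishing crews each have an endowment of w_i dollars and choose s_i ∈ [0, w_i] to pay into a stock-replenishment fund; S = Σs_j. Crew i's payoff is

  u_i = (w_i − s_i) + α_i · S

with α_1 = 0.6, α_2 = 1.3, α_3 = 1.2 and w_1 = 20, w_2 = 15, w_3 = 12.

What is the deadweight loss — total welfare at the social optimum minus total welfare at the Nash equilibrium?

∂u_i/∂s_i = α_i − 1, so crew i contributes w_i if α_i > 1, else 0.
α_i > 1 for i ∈ {2, 3}; NE contributions (0, 15, 12), S = 27.
W^NE = Σw_i − S^NE + (Σα_i)·S^NE = 47 + 2.1·27 = 103.7.
Planner: ∂(Σu_j)/∂s_i = Σα_j − 1 = 2.1 > 0, so everyone contributes w_i; S^SO = 47, W^SO = 47 + 2.1·47 = 145.7.
Deadweight loss = 42.

42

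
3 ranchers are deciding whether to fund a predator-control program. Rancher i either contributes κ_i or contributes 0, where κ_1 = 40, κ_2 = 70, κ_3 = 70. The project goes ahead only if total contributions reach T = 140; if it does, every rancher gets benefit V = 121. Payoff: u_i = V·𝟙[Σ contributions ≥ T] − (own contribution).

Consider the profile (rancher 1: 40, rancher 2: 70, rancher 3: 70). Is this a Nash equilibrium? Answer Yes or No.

Total = 180 ≥ 140: provided.
Rancher 1 (pledges 40, payoff 81): dropping to 0 → total 140, payoff 121. Profitable deviation.

No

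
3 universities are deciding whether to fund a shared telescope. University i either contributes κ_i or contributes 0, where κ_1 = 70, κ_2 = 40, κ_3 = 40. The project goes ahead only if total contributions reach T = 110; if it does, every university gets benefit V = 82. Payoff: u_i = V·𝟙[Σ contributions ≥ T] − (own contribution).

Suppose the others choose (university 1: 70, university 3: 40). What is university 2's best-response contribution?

0

Others' total = 110 ≥ 110; contributing adds cost 40 for no extra benefit.
Best response: 0.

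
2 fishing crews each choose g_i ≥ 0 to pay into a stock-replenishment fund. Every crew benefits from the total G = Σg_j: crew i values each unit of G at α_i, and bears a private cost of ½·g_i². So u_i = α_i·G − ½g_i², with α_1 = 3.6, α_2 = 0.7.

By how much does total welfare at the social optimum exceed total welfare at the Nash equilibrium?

6.725

Crew i's FOC: ∂u_i/∂g_i = α_i − g_i = 0, so g_i* = α_i.
NE contributions = (3.6, 0.7); G = 4.3.
W^NE = (Σα)·G − ½Σα_i² = 4.3² − ½·13.45 = 11.765.
Planner sets g_i = Σα_j = 4.3 for every i, so G^SO = 2·4.3 = 8.6.
W^SO = (Σα)·G^SO − ½·2·(Σα)² = (2/2)·4.3² = 18.49.
Deadweight loss = W^SO − W^NE = 6.725.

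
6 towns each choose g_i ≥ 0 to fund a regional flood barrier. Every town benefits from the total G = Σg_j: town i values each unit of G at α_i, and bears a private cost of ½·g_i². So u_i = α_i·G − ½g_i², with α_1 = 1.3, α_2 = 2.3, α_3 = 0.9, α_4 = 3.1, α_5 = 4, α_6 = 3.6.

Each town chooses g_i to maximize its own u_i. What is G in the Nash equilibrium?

Town i's FOC: ∂u_i/∂g_i = α_i − g_i = 0, so g_i* = α_i.
NE contributions = (1.3, 2.3, 0.9, 3.1, 4, 3.6); G = 15.2.

15.2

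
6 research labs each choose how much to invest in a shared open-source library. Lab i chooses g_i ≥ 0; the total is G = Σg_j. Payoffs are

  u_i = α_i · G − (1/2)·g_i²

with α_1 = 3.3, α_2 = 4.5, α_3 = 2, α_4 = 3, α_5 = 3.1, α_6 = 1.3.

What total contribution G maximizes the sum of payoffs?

Planner FOC: ∂(Σu_j)/∂g_i = (Σα_j) − g_i = 0, so g_i^SO = Σα_j = 17.2 for every i; G^SO = 103.2.

103.2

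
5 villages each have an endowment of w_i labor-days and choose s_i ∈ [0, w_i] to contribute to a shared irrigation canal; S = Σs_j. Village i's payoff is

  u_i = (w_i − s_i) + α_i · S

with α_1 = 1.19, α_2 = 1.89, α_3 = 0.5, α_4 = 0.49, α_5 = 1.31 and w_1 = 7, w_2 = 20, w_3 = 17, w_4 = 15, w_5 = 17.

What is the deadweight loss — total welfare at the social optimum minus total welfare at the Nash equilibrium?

140.16

∂u_i/∂s_i = α_i − 1, so village i contributes w_i if α_i > 1, else 0.
α_i > 1 for i ∈ {1, 2, 5}; NE contributions (7, 20, 0, 0, 17), S = 44.
W^NE = Σw_i − S^NE + (Σα_i)·S^NE = 76 + 4.38·44 = 268.72.
Planner: ∂(Σu_j)/∂s_i = Σα_j − 1 = 4.38 > 0, so everyone contributes w_i; S^SO = 76, W^SO = 76 + 4.38·76 = 408.88.
Deadweight loss = 140.16.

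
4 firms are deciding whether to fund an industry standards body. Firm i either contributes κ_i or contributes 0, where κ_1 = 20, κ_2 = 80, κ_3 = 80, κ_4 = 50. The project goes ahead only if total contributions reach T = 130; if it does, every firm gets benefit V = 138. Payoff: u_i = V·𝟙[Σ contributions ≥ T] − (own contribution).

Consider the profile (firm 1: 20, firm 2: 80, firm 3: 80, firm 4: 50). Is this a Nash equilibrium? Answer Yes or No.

Total = 230 ≥ 130: provided.
Firm 1 (pledges 20, payoff 118): dropping to 0 → total 210, payoff 138. Profitable deviation.

No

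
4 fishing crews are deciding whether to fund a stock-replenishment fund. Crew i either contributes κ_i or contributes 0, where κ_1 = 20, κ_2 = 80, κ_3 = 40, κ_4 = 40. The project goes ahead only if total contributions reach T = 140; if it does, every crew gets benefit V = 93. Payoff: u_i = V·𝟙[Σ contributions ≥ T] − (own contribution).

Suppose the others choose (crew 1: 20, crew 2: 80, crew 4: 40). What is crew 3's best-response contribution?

0

Others' total = 140 ≥ 140; contributing adds cost 40 for no extra benefit.
Best response: 0.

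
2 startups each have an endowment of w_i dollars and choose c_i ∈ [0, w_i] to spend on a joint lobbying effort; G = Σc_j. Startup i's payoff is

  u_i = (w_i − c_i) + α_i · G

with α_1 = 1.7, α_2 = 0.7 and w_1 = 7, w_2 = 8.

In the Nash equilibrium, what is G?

7

∂u_i/∂c_i = α_i − 1, so startup i contributes w_i if α_i > 1, else 0.
α_i > 1 for i ∈ {1}; NE contributions (7, 0), G = 7.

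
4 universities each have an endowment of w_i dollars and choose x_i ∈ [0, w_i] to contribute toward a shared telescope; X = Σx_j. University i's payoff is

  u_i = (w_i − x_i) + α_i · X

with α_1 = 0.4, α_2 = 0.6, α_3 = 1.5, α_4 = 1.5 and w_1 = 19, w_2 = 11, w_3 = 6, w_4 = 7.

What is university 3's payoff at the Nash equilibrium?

∂u_i/∂x_i = α_i − 1, so university i contributes w_i if α_i > 1, else 0.
α_i > 1 for i ∈ {3, 4}; NE contributions (0, 0, 6, 7), X = 13.
u_3 = (6 − 6) + 1.5·13 = 19.5.

19.5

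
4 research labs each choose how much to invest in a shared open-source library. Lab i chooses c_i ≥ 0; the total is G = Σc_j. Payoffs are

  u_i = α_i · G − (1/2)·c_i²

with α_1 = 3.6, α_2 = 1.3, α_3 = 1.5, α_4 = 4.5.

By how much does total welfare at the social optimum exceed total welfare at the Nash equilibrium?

137.385

Lab i's FOC: ∂u_i/∂c_i = α_i − c_i = 0, so c_i* = α_i.
NE contributions = (3.6, 1.3, 1.5, 4.5); G = 10.9.
W^NE = (Σα)·G − ½Σα_i² = 10.9² − ½·37.15 = 100.235.
Planner sets c_i = Σα_j = 10.9 for every i, so G^SO = 4·10.9 = 43.6.
W^SO = (Σα)·G^SO − ½·4·(Σα)² = (4/2)·10.9² = 237.62.
Deadweight loss = W^SO − W^NE = 137.385.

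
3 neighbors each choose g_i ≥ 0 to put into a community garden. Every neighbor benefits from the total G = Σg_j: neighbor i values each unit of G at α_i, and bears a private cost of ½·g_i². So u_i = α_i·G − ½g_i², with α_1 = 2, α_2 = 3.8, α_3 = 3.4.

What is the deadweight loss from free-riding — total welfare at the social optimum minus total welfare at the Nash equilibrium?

Neighbor i's FOC: ∂u_i/∂g_i = α_i − g_i = 0, so g_i* = α_i.
NE contributions = (2, 3.8, 3.4); G = 9.2.
W^NE = (Σα)·G − ½Σα_i² = 9.2² − ½·30 = 69.64.
Planner sets g_i = Σα_j = 9.2 for every i, so G^SO = 3·9.2 = 27.6.
W^SO = (Σα)·G^SO − ½·3·(Σα)² = (3/2)·9.2² = 126.96.
Deadweight loss = W^SO − W^NE = 57.32.

57.32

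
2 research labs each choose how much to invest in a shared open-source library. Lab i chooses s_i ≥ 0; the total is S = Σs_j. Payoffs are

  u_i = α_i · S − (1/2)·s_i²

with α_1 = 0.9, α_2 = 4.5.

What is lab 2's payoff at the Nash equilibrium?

14.175

Lab i's FOC: ∂u_i/∂s_i = α_i − s_i = 0, so s_i* = α_i.
NE contributions = (0.9, 4.5); S = 5.4.
u_2 = α_2·S − ½·(s_2)² = 4.5·5.4 − ½·4.5² = 14.175.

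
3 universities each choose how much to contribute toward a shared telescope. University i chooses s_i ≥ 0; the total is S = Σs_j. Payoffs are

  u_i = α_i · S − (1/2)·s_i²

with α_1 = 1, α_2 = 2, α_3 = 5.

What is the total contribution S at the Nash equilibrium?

8

University i's FOC: ∂u_i/∂s_i = α_i − s_i = 0, so s_i* = α_i.
NE contributions = (1, 2, 5); S = 8.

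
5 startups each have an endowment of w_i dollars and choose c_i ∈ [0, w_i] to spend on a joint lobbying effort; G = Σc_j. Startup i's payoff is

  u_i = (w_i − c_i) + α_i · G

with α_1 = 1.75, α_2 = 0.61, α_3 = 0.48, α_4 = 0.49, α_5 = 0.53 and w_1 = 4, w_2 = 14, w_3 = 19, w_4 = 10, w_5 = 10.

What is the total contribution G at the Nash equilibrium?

4

∂u_i/∂c_i = α_i − 1, so startup i contributes w_i if α_i > 1, else 0.
α_i > 1 for i ∈ {1}; NE contributions (4, 0, 0, 0, 0), G = 4.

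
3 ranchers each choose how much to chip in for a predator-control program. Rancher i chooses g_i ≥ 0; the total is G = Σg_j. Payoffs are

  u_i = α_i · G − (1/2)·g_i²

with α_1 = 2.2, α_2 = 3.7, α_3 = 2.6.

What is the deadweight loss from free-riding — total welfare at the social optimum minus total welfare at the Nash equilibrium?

Rancher i's FOC: ∂u_i/∂g_i = α_i − g_i = 0, so g_i* = α_i.
NE contributions = (2.2, 3.7, 2.6); G = 8.5.
W^NE = (Σα)·G − ½Σα_i² = 8.5² − ½·25.29 = 59.605.
Planner sets g_i = Σα_j = 8.5 for every i, so G^SO = 3·8.5 = 25.5.
W^SO = (Σα)·G^SO − ½·3·(Σα)² = (3/2)·8.5² = 108.375.
Deadweight loss = W^SO − W^NE = 48.77.

48.77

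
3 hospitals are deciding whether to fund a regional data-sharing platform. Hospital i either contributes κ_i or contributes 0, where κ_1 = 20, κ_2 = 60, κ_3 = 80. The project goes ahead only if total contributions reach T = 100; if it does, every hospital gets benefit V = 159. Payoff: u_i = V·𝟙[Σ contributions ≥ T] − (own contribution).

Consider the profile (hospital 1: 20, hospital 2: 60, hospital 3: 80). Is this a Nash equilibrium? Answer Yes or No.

No

Total = 160 ≥ 100: provided.
Hospital 1 (pledges 20, payoff 139): dropping to 0 → total 140, payoff 159. Profitable deviation.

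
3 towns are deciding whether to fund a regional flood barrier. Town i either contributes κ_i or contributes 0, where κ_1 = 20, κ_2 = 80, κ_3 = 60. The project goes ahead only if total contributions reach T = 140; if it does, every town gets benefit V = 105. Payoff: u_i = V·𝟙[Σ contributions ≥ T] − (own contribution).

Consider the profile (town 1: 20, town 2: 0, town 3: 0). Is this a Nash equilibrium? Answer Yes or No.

Total = 20 < 140: not provided.
Town 1 (pledges 20, payoff -20): dropping to 0 → total 0, payoff 0. Profitable deviation.

No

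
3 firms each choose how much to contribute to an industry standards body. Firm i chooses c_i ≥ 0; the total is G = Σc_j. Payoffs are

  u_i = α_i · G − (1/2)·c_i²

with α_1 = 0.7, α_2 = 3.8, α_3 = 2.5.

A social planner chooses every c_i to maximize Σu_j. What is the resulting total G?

Planner FOC: ∂(Σu_j)/∂c_i = (Σα_j) − c_i = 0, so c_i^SO = Σα_j = 7 for every i; G^SO = 21.

21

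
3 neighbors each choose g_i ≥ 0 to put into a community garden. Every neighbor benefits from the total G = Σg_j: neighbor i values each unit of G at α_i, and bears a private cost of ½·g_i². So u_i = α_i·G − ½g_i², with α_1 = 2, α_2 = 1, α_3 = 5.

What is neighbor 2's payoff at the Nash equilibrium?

Neighbor i's FOC: ∂u_i/∂g_i = α_i − g_i = 0, so g_i* = α_i.
NE contributions = (2, 1, 5); G = 8.
u_2 = α_2·G − ½·(g_2)² = 1·8 − ½·1² = 7.5.

7.5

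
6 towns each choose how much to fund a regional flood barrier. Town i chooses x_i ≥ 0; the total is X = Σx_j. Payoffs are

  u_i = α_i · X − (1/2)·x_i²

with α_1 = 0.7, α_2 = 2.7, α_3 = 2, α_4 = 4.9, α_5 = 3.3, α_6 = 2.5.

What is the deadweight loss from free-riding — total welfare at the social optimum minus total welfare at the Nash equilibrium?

544.885

Town i's FOC: ∂u_i/∂x_i = α_i − x_i = 0, so x_i* = α_i.
NE contributions = (0.7, 2.7, 2, 4.9, 3.3, 2.5); X = 16.1.
W^NE = (Σα)·X − ½Σα_i² = 16.1² − ½·52.93 = 232.745.
Planner sets x_i = Σα_j = 16.1 for every i, so X^SO = 6·16.1 = 96.6.
W^SO = (Σα)·X^SO − ½·6·(Σα)² = (6/2)·16.1² = 777.63.
Deadweight loss = W^SO − W^NE = 544.885.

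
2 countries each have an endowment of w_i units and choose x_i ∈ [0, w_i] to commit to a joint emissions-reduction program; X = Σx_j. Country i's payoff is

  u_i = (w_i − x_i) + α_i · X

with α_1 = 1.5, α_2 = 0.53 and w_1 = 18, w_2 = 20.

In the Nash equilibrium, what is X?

∂u_i/∂x_i = α_i − 1, so country i contributes w_i if α_i > 1, else 0.
α_i > 1 for i ∈ {1}; NE contributions (18, 0), X = 18.

18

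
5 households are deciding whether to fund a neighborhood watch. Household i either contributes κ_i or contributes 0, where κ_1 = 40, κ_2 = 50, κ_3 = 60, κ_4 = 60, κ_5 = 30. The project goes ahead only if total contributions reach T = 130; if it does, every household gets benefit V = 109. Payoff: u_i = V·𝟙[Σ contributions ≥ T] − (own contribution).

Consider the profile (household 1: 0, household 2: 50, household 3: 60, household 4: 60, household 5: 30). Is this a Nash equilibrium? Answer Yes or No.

Total = 200 ≥ 130: provided.
Household 1 (pledges 0, payoff 109): pledging 40 → total 240, payoff 69. No gain.
Household 2 (pledges 50, payoff 59): dropping to 0 → total 150, payoff 109. Profitable deviation.

No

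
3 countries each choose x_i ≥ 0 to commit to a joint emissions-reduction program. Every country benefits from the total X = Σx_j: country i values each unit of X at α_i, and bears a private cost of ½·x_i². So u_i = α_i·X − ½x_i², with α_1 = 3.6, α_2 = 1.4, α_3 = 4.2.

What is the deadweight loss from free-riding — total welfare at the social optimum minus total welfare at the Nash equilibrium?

58.6

Country i's FOC: ∂u_i/∂x_i = α_i − x_i = 0, so x_i* = α_i.
NE contributions = (3.6, 1.4, 4.2); X = 9.2.
W^NE = (Σα)·X − ½Σα_i² = 9.2² − ½·32.56 = 68.36.
Planner sets x_i = Σα_j = 9.2 for every i, so X^SO = 3·9.2 = 27.6.
W^SO = (Σα)·X^SO − ½·3·(Σα)² = (3/2)·9.2² = 126.96.
Deadweight loss = W^SO − W^NE = 58.6.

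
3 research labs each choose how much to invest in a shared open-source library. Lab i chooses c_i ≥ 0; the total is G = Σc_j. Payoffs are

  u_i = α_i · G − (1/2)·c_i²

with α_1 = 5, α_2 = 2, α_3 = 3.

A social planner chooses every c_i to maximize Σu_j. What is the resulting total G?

30

Planner FOC: ∂(Σu_j)/∂c_i = (Σα_j) − c_i = 0, so c_i^SO = Σα_j = 10 for every i; G^SO = 30.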